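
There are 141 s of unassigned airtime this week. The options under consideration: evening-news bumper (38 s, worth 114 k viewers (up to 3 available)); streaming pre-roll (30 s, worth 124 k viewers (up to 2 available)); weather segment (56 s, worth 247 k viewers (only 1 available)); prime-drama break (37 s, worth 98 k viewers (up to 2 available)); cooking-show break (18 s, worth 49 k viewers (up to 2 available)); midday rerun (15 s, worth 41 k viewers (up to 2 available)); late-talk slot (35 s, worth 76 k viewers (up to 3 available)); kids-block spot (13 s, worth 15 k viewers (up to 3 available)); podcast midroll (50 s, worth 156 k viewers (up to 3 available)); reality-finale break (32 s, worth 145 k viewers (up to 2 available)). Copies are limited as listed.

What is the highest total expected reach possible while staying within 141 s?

By expected reach per s: reality-finale break 4.53, weather segment 4.41, streaming pre-roll 4.13 lead.
Taking the top-ratio spots first gives weather segment + midday rerun + 2×reality-finale break for 578 (135 s).
Dropping midday rerun frees 15 s; slotting in cooking-show break (18 s) lifts the total to 586 at 138 s.

586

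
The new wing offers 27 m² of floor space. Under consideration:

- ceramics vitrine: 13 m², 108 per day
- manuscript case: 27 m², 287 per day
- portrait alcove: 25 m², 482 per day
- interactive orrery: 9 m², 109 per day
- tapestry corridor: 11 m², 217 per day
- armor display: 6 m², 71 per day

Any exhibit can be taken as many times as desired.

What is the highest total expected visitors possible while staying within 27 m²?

A density-first pass picks 2×tapestry corridor — 434 at 22 m².
Dropping 2×tapestry corridor frees 22 m²; slotting in portrait alcove (25 m²) lifts the total to 482 at 25 m².

482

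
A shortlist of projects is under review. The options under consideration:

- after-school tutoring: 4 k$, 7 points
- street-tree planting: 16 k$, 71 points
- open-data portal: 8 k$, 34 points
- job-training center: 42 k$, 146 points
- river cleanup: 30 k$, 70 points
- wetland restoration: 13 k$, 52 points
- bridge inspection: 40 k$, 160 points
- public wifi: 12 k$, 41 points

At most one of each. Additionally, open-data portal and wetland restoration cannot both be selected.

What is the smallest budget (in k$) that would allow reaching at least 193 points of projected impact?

48

Need the lightest bundle worth ≥ 193.
Taking open-data portal + bridge inspection gives 194 (≥ 193) for 48 k$.
Below 48 k$ the best achievable stays under 193.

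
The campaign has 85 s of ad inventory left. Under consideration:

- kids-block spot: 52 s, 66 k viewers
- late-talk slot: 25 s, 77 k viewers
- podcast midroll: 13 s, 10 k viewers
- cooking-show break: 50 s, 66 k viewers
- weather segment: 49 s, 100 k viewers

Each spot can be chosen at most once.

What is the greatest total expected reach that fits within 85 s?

177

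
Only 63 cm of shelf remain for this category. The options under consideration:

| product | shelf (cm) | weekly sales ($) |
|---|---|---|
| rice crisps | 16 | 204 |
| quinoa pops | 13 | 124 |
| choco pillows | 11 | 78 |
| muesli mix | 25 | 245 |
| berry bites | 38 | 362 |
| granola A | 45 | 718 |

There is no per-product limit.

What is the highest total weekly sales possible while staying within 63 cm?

922

The ratio ordering already packs tightly: rice crisps + granola A, 61 cm, 922.
The spare 2 cm is too small for any remaining product, and no exchange beats 922.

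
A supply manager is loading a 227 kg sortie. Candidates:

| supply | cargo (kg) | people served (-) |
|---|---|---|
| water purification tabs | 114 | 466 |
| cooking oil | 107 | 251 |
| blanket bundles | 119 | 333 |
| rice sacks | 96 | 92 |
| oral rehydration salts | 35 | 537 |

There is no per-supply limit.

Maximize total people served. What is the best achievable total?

The ratio ordering already packs tightly: 6×oral rehydration salts, 210 kg, 3222.
That's the maximum — no swap from here does better than 3222.

3222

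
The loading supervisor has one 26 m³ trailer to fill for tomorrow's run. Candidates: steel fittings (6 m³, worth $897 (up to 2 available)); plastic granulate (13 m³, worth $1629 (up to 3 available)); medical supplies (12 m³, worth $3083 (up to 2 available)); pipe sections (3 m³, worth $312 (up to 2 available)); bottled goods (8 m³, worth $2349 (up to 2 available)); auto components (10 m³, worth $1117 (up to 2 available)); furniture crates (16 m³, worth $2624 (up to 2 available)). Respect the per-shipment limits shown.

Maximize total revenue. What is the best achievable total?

6329

Filling by ratio: steel fittings + pipe sections + 2×bottled goods for 5907, with 1 m³ left unused.
Replace pipe sections and bottled goods with medical supplies: the trade gains 422 net, giving 6329 at 26 m³.
Nothing else within 26 m³ beats 6329.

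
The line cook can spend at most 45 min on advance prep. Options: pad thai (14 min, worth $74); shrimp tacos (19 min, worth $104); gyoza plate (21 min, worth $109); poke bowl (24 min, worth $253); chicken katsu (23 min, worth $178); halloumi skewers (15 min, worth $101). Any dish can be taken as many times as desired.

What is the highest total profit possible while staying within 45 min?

362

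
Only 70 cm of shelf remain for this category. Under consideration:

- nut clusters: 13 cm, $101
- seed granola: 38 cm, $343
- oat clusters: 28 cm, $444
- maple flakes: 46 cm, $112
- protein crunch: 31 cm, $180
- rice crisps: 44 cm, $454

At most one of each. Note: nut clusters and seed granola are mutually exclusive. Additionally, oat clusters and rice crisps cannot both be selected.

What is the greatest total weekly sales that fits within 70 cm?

787

Taking seed granola + oat clusters: 66 cm used, 787 in weekly sales.
The closest alternative, oat clusters + protein crunch, reaches only 624.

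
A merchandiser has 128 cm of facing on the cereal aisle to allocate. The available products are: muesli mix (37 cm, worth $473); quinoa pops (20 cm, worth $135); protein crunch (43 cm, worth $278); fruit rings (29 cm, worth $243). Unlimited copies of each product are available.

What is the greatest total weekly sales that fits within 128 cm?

3×muesli mix uses 111 of the 128 cm and totals 1419.

1419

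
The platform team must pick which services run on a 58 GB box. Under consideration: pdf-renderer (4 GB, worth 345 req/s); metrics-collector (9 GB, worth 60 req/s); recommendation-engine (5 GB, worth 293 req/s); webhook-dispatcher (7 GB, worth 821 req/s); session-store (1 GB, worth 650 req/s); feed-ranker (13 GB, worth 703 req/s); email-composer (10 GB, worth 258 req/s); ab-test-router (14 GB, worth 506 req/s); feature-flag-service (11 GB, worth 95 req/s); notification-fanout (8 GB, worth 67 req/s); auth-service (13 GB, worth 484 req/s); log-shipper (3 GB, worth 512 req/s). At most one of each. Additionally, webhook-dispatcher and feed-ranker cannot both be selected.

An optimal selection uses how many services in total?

8

Optimal total is 3869.
For example pdf-renderer + recommendation-engine + webhook-dispatcher + session-store + email-composer + ab-test-router + auth-service + log-shipper achieves it, using 57 GB.
Any selection reaching 3869 contains exactly 8 services.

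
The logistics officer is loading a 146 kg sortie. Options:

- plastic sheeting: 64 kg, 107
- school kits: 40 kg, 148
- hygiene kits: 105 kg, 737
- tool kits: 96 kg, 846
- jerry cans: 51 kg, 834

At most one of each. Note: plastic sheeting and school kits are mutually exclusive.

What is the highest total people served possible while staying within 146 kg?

994

Greedy by ratio would take school kits + jerry cans: 91 kg used, total 982.
The 51 kg tied up in jerry cans is better spent on tool kits — total rises to 994 (136 kg).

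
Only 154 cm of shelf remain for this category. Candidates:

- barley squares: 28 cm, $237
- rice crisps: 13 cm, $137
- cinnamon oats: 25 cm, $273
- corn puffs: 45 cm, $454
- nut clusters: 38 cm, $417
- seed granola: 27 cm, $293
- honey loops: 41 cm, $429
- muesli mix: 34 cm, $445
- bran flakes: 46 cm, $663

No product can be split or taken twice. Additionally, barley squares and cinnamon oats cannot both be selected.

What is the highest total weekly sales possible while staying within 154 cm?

A density-first pass picks cinnamon oats + nut clusters + muesli mix + bran flakes — 1798 at 143 cm.
Dropping cinnamon oats and nut clusters frees 63 cm; slotting in corn puffs + seed granola (72 cm) lifts the total to 1855 at 152 cm.
That's the maximum — no feasible swap from here does better than 1855.

1855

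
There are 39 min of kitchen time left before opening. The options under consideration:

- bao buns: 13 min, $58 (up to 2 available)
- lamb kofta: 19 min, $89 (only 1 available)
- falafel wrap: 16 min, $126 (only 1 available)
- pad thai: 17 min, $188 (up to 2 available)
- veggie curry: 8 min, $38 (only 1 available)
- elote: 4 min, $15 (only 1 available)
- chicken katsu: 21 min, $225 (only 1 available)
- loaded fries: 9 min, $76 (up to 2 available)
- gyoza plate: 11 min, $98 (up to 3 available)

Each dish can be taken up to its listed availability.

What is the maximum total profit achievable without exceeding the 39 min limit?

413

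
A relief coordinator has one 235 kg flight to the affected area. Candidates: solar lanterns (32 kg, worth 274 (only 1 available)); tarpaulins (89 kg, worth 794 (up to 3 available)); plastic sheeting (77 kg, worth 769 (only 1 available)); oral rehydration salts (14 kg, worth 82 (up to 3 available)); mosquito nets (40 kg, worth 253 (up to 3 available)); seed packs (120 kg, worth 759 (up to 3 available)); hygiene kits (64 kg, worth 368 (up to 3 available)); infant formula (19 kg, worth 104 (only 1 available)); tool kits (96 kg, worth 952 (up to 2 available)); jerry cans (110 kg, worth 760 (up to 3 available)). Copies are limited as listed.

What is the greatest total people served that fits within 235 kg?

2178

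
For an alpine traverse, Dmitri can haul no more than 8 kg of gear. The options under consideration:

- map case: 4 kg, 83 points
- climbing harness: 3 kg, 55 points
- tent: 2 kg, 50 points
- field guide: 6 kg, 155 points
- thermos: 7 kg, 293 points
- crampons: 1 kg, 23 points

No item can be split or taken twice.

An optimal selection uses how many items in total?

Best achievable utility is 316.
One optimal bundle: thermos + crampons (8 kg).
All optima have 2 items.

2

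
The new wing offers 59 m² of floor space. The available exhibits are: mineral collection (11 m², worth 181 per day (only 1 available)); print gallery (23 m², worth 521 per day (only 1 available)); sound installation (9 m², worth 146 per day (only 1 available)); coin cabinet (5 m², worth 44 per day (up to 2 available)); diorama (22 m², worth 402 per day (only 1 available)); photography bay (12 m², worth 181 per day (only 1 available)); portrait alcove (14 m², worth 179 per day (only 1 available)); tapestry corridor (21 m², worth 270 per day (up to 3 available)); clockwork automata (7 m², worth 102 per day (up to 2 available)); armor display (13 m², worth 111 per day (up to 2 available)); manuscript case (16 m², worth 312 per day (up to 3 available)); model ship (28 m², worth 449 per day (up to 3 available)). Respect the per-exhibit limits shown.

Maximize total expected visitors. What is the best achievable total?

Density check — print gallery 22.65, manuscript case 19.50, diorama 18.27 are the best per m².
Filling by ratio: print gallery + 2×manuscript case for 1145, with 4 m² left unused.
Replace manuscript case with mineral collection + sound installation: the trade gains 15 net, giving 1160 at 59 m².
Nothing else within 59 m² beats 1160.

1160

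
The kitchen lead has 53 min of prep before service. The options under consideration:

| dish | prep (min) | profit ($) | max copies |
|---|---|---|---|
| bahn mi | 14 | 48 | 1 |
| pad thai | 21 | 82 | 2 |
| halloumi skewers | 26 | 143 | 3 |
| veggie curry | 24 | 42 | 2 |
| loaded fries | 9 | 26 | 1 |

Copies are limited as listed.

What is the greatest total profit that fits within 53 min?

Best packing: 2×halloumi skewers — 52 min, 286 total.
Every other selection either busts 53 min or exceeds an availability limit or fails to beat 286.

286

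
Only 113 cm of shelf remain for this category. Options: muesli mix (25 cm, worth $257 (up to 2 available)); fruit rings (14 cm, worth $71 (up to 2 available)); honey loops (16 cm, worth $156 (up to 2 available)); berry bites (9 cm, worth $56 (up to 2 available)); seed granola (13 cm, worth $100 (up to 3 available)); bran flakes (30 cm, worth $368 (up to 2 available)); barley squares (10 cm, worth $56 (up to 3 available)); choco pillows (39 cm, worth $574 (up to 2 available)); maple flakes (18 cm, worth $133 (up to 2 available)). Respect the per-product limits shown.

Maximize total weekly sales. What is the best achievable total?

Density check — choco pillows 14.72, bran flakes 12.27, muesli mix 10.28 are the best per cm.
Taking bran flakes + 2×choco pillows: 108 cm used, 1516 in weekly sales.

1516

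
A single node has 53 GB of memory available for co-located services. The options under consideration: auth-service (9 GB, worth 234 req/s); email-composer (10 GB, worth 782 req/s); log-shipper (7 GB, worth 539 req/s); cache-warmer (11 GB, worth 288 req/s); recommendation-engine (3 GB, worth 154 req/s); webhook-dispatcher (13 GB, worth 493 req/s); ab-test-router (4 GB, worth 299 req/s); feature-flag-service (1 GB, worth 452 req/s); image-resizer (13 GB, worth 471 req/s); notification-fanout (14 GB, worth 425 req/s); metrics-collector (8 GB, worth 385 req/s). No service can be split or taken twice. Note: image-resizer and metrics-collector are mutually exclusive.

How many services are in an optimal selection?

7

The maximum throughput within 53 GB is 3190.
For example email-composer + log-shipper + recommendation-engine + webhook-dispatcher + ab-test-router + feature-flag-service + image-resizer achieves it, using 51 GB.
Any selection reaching 3190 contains exactly 7 services.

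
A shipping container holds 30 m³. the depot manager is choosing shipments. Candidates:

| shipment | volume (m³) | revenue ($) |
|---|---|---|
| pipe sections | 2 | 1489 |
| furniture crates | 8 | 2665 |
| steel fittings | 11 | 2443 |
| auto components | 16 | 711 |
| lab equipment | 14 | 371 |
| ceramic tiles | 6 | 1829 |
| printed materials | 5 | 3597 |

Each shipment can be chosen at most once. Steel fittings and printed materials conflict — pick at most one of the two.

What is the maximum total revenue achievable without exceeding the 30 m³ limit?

Density check — pipe sections 744.50, printed materials 719.40, furniture crates 333.12 are the best per m³.
The ratio ordering already packs tightly: pipe sections + furniture crates + ceramic tiles + printed materials, 21 m³, 9580.
Next best is pipe sections + furniture crates + steel fittings + ceramic tiles at 8426 (27 m³) — short by 1154.

9580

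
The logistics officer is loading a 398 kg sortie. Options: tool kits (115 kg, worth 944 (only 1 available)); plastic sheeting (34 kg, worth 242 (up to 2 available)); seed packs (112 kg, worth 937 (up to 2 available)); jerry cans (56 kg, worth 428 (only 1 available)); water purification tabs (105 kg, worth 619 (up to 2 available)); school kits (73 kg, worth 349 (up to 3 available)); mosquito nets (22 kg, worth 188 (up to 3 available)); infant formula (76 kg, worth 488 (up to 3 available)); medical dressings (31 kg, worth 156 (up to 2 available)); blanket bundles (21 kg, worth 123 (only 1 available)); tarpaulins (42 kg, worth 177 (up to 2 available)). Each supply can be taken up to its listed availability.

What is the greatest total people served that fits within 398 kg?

3248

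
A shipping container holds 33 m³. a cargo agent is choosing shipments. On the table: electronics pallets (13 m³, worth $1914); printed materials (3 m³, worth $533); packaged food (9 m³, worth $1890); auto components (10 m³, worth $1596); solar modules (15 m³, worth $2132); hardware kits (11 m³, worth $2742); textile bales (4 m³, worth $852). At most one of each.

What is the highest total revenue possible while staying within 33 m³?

6761

Greedy by ratio would take printed materials + packaged food + hardware kits + textile bales: 27 m³ used, total 6017.
Dropping textile bales frees 4 m³; slotting in auto components (10 m³) lifts the total to 6761 at 33 m³.
The closest alternative, electronics pallets + packaged food + hardware kits, reaches only 6546.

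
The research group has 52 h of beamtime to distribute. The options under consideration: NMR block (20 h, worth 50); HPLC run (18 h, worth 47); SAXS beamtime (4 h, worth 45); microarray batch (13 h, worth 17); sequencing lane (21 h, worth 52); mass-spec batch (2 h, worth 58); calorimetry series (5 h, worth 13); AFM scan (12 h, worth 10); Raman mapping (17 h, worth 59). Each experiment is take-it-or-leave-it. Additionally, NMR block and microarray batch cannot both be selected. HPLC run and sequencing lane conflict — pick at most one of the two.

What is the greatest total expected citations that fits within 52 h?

227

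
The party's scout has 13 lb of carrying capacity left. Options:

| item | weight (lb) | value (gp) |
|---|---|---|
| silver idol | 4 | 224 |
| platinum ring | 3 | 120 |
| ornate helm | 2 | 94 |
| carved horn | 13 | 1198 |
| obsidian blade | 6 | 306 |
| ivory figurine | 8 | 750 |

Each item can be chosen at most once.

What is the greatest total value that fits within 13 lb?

By value per lb: ivory figurine 93.75, carved horn 92.15, silver idol 56.00, obsidian blade 51.00 lead.
Greedy by ratio would take silver idol + ivory figurine: 12 lb used, total 974.
The 12 lb tied up in silver idol and ivory figurine is better spent on carved horn — total rises to 1198 (13 lb).

1198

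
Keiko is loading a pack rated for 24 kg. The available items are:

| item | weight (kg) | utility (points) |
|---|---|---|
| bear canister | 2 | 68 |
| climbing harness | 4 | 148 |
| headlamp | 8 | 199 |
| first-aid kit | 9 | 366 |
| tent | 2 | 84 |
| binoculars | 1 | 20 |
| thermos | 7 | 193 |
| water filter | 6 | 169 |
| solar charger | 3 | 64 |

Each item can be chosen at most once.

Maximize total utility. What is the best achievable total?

Taking the top-ratio items first gives bear canister + climbing harness + first-aid kit + tent + binoculars + water filter for 855 (24 kg).
Replace binoculars and water filter with thermos: the trade gains 4 net, giving 859 at 24 kg.

859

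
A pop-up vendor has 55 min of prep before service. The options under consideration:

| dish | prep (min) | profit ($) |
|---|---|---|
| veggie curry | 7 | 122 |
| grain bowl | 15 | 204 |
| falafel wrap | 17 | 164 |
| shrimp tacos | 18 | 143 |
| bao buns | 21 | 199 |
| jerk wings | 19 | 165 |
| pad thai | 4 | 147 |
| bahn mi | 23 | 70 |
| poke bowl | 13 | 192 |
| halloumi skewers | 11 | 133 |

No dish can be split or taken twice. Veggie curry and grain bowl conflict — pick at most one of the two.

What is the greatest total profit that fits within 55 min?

Veggie curry + jerk wings + pad thai + poke bowl + halloumi skewers uses 54 of the 55 min and totals 759.
Next best is veggie curry + falafel wrap + pad thai + poke bowl + halloumi skewers at 758 (52 min) — short by 1.

759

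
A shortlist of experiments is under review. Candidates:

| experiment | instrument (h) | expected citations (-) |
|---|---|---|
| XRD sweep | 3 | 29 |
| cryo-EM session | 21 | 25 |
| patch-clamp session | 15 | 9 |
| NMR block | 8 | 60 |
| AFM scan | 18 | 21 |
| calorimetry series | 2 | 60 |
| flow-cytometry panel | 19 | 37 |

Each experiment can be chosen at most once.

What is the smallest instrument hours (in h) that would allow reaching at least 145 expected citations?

Look for the lowest-instrument combination reaching 145.
XRD sweep + NMR block + calorimetry series: 149 expected citations at 13 h.
No combination under 13 h hits 145.

13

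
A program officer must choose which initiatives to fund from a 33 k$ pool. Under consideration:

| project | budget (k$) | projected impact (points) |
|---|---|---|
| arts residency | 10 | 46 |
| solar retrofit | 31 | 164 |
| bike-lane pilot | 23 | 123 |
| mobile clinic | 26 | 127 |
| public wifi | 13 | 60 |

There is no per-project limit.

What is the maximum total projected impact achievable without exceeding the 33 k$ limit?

169

The ratio ordering already packs tightly: arts residency + bike-lane pilot, 33 k$, 169.
Nothing else within 33 k$ beats 169.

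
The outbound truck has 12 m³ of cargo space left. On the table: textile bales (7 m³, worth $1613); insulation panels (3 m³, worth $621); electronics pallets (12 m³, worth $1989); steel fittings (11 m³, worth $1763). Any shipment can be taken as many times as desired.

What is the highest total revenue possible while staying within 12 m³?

2484

By revenue per m³: textile bales 230.43, insulation panels 207.00, electronics pallets 165.75 lead.
Taking the top-ratio shipments first gives textile bales + insulation panels for 2234 (10 m³).
The 7 m³ tied up in textile bales is better spent on 3×insulation panels — total rises to 2484 (12 m³).
Nothing else within 12 m³ beats 2484.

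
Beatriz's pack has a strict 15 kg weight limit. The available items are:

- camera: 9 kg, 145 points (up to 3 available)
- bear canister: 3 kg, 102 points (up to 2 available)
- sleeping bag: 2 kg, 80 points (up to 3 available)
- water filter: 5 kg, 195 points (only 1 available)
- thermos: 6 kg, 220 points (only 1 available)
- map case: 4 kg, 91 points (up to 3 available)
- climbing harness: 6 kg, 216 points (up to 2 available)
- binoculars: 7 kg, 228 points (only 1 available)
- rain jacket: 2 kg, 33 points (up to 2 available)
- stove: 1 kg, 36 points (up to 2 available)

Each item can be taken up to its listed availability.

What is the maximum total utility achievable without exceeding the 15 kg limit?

575

By utility per kg: sleeping bag 40.00, water filter 39.00, thermos 36.67 lead.
A density-first pass picks 3×sleeping bag + water filter + rain jacket + 2×stove — 540 at 15 kg.
The 6 kg tied up in sleeping bag and rain jacket and 2×stove is better spent on thermos — total rises to 575 (15 kg).
That's the maximum — no swap from here does better than 575.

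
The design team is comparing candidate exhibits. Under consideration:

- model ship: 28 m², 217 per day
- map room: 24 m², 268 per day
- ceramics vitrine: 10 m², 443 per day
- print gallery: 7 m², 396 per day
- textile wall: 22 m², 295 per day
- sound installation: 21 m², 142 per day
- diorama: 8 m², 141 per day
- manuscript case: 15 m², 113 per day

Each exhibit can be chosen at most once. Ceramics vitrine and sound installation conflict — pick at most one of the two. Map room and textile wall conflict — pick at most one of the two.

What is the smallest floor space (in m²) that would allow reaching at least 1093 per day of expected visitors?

39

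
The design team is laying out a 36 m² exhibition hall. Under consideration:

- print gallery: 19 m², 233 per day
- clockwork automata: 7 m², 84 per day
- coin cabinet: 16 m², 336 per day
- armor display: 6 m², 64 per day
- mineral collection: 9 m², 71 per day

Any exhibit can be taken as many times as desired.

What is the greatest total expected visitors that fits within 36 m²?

672

2×coin cabinet uses 32 of the 36 m² and totals 672.
No other feasible combination exceeds 672.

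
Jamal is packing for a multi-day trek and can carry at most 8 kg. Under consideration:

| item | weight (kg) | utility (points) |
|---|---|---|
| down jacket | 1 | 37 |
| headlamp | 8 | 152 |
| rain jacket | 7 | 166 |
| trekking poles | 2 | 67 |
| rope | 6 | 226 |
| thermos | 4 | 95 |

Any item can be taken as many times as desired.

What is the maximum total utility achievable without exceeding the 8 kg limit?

2×down jacket + rope uses 8 of the 8 kg and totals 300.
That's the maximum — no swap from here does better than 300.

300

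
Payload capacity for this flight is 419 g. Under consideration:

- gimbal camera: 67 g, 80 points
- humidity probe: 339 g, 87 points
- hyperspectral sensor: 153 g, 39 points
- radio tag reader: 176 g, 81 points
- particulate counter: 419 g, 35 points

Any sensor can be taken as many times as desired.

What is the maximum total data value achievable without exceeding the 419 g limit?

480

6×gimbal camera uses 402 of the 419 g and totals 480.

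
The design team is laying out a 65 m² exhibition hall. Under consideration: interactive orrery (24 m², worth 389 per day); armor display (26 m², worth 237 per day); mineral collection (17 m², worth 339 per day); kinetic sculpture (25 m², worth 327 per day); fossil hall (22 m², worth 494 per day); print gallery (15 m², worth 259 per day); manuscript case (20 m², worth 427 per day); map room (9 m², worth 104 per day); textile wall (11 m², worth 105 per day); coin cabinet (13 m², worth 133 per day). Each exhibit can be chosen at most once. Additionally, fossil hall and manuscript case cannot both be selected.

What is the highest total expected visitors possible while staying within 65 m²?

Taking interactive orrery + mineral collection + fossil hall: 63 m² used, 1222 in expected visitors.

1222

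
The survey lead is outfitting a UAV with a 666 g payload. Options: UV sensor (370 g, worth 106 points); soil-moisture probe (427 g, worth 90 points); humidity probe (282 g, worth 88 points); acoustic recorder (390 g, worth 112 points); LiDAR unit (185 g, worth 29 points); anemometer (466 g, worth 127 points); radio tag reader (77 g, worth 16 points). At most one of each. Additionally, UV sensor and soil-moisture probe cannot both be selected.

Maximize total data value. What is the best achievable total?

194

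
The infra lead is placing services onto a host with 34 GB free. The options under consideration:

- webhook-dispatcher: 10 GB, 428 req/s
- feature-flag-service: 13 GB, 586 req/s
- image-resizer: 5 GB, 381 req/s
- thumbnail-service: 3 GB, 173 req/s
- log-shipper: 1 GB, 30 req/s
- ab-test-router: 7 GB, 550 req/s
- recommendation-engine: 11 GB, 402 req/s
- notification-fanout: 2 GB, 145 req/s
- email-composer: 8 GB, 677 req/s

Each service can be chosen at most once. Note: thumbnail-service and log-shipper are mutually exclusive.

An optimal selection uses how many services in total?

5

The maximum throughput within 34 GB is 2224.
feature-flag-service + image-resizer + log-shipper + ab-test-router + email-composer hits 2224 at 34 GB.
All optima have 5 services.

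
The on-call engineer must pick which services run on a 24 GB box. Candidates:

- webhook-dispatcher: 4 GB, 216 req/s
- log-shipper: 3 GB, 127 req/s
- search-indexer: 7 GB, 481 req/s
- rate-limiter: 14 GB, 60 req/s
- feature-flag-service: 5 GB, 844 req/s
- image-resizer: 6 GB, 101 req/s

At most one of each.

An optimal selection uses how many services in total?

4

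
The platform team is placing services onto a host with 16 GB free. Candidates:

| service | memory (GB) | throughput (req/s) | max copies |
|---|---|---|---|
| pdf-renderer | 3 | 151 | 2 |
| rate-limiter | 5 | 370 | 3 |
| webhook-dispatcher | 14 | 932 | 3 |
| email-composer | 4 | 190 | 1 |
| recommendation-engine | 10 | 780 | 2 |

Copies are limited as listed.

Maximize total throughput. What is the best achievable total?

By throughput per GB: recommendation-engine 78.00, rate-limiter 74.00, webhook-dispatcher 66.57, pdf-renderer 50.33 lead.
Taking rate-limiter + recommendation-engine: 15 GB used, 1150 in throughput.

1150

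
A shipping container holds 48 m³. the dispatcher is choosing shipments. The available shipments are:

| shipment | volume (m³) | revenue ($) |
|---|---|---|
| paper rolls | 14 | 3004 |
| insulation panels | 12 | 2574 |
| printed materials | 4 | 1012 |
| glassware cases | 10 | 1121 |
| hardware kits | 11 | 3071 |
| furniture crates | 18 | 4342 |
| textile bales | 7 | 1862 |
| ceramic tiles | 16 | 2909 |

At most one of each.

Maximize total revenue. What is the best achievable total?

11849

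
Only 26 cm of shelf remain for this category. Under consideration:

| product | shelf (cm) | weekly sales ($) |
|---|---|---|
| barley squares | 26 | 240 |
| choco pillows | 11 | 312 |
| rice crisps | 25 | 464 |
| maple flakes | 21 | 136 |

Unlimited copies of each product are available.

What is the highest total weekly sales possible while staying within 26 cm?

624

2×choco pillows uses 22 of the 26 cm and totals 624.
Every other selection either busts 26 cm or fails to beat 624.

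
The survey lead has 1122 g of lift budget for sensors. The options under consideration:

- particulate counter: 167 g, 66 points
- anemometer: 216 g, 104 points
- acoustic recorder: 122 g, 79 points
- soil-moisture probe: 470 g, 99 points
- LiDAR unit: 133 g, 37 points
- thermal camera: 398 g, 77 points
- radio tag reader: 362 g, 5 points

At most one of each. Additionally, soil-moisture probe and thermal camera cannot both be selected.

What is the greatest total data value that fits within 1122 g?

Best packing: particulate counter + anemometer + acoustic recorder + soil-moisture probe + LiDAR unit — 1108 g, 385 total.
Next best is particulate counter + anemometer + acoustic recorder + LiDAR unit + thermal camera at 363 (1036 g) — short by 22.

385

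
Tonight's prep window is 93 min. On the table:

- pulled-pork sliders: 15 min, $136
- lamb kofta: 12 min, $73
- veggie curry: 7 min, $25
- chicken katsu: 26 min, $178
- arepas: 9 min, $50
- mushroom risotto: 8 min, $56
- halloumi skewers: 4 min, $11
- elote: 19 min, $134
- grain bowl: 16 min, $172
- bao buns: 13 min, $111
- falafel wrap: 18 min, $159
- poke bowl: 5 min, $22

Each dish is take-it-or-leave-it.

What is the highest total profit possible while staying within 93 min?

By profit per min: grain bowl 10.75, pulled-pork sliders 9.07, falafel wrap 8.83 lead.
A density-first pass picks pulled-pork sliders + mushroom risotto + halloumi skewers + elote + grain bowl + bao buns + falafel wrap — 779 at 93 min.
The 12 min tied up in mushroom risotto and halloumi skewers is better spent on lamb kofta — total rises to 785 (93 min).
Runner-up pulled-pork sliders + mushroom risotto + halloumi skewers + elote + grain bowl + bao buns + falafel wrap tops out at 779.

785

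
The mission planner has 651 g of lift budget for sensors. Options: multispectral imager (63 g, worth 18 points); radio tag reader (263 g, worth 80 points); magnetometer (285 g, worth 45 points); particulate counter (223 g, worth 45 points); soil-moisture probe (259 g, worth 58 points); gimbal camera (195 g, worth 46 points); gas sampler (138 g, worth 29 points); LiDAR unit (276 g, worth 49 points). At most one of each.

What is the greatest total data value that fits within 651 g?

Density check — radio tag reader 0.30, multispectral imager 0.29, gimbal camera 0.24, soil-moisture probe 0.22 are the best per g.
Taking the top-ratio sensors first gives multispectral imager + radio tag reader + gimbal camera for 144 (521 g).
The 195 g tied up in gimbal camera is better spent on soil-moisture probe — total rises to 156 (585 g).
No other feasible combination exceeds 156.

156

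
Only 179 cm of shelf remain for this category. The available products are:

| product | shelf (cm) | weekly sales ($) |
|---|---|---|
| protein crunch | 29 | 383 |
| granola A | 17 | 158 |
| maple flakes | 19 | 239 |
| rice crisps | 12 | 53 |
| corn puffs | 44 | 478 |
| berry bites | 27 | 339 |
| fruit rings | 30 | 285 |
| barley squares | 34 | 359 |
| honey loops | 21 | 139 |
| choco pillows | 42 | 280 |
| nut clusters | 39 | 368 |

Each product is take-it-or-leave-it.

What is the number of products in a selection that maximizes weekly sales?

Best achievable weekly sales is 1973.
For example protein crunch + maple flakes + berry bites + fruit rings + barley squares + nut clusters achieves it, using 178 cm.
Any selection reaching 1973 contains exactly 6 products.

6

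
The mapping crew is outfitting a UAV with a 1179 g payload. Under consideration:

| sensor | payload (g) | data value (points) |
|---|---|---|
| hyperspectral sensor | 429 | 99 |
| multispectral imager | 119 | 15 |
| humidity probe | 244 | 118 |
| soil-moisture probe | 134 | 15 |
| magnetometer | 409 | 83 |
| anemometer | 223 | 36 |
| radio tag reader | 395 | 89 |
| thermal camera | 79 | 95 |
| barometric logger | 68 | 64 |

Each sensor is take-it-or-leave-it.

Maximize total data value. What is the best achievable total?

427

Best packing: hyperspectral sensor + multispectral imager + humidity probe + anemometer + thermal camera + barometric logger — 1162 g, 427 total.
Nothing else within 1179 g beats 427.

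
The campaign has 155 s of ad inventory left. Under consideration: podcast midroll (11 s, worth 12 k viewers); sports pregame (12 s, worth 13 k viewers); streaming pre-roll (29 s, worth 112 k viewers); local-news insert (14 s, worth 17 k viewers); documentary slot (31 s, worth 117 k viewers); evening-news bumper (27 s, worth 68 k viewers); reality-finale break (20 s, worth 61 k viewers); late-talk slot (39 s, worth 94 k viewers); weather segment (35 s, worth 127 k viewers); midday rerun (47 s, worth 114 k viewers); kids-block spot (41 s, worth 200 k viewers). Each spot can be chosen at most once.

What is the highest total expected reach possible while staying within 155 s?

573

Streaming pre-roll + local-news insert + documentary slot + weather segment + kids-block spot uses 150 of the 155 s and totals 573.
An exhaustive check of the 2048 subsets confirms 573.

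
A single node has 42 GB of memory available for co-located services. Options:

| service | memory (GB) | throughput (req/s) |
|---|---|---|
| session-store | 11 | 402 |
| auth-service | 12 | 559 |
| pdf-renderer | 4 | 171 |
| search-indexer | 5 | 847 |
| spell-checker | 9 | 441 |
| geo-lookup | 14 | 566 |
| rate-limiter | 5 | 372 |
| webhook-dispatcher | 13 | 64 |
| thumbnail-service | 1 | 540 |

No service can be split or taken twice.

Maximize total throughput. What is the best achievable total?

Taking the top-ratio services first gives auth-service + pdf-renderer + search-indexer + spell-checker + rate-limiter + thumbnail-service for 2930 (36 GB).
The 9 GB tied up in spell-checker is better spent on geo-lookup — total rises to 3055 (41 GB).

3055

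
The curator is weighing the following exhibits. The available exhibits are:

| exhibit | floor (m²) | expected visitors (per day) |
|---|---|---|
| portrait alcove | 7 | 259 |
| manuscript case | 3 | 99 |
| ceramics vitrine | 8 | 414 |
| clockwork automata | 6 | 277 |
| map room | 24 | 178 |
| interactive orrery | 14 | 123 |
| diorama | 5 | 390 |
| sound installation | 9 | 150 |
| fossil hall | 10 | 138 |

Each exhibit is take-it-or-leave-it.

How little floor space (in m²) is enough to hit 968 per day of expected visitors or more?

19

Minimise m² subject to total expected visitors ≥ 968.
ceramics vitrine + clockwork automata + diorama: 1081 expected visitors at 19 m².
Any bundle with less than 19 m² falls short of 968.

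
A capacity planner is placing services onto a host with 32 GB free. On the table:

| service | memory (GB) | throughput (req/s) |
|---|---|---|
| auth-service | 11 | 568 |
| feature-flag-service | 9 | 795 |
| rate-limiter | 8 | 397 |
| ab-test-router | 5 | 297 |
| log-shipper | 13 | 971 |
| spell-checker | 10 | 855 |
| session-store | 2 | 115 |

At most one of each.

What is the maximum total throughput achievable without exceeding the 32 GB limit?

Feature-flag-service + log-shipper + spell-checker uses 32 of the 32 GB and totals 2621.
Runner-up feature-flag-service + rate-limiter + ab-test-router + spell-checker tops out at 2344.

2621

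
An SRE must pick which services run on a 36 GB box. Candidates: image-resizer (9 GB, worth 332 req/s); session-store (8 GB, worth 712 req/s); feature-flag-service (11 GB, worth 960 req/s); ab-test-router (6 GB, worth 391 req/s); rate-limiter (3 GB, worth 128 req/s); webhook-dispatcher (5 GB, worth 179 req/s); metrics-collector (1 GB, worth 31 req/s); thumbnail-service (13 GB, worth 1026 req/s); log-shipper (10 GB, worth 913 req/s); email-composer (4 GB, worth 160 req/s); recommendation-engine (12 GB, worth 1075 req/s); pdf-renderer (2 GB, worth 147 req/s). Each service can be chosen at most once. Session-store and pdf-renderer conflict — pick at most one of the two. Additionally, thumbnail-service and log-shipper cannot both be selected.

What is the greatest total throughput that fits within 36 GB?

3126

Best packing: feature-flag-service + metrics-collector + log-shipper + recommendation-engine + pdf-renderer — 36 GB, 3126 total.
An exhaustive check of the 4096 subsets confirms 3126.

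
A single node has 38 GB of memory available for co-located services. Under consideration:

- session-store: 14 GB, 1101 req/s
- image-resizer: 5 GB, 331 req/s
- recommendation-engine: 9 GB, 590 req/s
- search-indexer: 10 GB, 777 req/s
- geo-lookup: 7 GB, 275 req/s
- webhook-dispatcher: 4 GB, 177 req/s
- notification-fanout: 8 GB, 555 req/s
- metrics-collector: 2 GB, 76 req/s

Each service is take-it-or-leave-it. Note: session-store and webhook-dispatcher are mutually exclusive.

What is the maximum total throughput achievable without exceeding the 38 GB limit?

By throughput per GB: session-store 78.64, search-indexer 77.70, notification-fanout 69.38, image-resizer 66.20 lead.
Taking the top-ratio services first gives session-store + image-resizer + search-indexer + notification-fanout for 2764 (37 GB).
Replace notification-fanout with recommendation-engine: the trade gains 35 net, giving 2799 at 38 GB.
An exhaustive check of the 256 subsets confirms 2799.

2799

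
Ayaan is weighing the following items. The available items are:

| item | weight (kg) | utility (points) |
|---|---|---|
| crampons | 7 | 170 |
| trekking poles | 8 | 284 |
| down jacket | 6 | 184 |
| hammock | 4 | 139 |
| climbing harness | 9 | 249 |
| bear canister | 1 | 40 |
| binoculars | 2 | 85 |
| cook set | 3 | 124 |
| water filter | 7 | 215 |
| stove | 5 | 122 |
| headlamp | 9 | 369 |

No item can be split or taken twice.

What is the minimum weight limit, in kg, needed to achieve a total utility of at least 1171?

32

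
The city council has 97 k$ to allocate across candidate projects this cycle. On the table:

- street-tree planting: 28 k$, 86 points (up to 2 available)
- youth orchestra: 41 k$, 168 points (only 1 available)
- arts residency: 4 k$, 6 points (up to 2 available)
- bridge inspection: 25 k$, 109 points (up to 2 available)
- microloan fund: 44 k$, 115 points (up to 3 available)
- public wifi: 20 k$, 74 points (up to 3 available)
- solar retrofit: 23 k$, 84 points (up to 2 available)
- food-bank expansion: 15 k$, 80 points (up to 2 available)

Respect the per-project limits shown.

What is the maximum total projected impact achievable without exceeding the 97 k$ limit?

437

Filling by ratio: 2×arts residency + 2×bridge inspection + 2×food-bank expansion for 390, with 9 k$ left unused.
Replace 2×arts residency and bridge inspection with youth orchestra: the trade gains 47 net, giving 437 at 96 k$.
Every other selection either busts 97 k$ or exceeds an availability limit or fails to beat 437.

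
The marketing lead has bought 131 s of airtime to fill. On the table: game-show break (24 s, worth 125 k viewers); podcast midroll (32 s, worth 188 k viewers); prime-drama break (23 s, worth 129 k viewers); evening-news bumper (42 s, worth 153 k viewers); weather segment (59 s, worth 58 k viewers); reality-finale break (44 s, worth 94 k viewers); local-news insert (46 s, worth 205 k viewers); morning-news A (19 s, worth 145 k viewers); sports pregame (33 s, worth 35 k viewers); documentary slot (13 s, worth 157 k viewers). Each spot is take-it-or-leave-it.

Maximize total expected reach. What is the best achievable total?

772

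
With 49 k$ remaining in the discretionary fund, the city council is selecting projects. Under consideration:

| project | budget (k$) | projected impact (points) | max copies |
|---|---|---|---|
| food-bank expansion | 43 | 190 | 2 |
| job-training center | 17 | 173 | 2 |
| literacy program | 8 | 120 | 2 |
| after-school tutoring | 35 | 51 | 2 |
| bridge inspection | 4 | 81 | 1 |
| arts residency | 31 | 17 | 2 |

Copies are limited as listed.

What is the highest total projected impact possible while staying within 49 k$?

Ranking by ratio (projected impact/k$): bridge inspection 20.25, literacy program 15.00, job-training center 10.18.
A density-first pass picks job-training center + 2×literacy program + bridge inspection — 494 at 37 k$.
The 8 k$ tied up in literacy program is better spent on job-training center — total rises to 547 (46 k$).

547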